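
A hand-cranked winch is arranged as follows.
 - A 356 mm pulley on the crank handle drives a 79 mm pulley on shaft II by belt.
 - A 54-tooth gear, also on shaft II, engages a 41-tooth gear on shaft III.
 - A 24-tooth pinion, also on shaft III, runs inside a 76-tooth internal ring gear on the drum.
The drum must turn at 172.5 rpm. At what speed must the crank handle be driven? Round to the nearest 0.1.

Overall ratio R = 0.22191 × 0.75926 × 3.1667 = 0.53354.
Required input speed = output speed × R = 172.5 × 0.53354 = 92.036 rpm.

92.0 rpm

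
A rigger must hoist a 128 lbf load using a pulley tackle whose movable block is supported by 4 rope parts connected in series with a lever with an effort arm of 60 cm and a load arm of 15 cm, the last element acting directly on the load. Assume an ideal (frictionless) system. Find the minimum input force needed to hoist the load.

Block-and-tackle MA = number of supporting rope parts = 4.
Lever MA = effort arm / load arm = 60/15 = 4.
Combined ideal MA = 4 × 4 = 16.
Effort = load / MA = 128 / 16 = 8 lbf.

8 lbf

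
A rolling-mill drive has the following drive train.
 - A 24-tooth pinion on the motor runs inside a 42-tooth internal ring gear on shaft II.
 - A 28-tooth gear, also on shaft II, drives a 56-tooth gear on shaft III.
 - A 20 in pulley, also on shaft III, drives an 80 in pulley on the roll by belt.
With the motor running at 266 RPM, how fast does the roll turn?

19 RPM

Internal gear: ratio = 42/24 = 1.75, so shaft II turns at 266 / 1.75 = 152 RPM.
Gear mesh: ratio = 56/28 = 2, so shaft III turns at 152 / 2 = 76 RPM.
Belt: ratio = 80/20 = 4, so the roll turns at 76 / 4 = 19 RPM.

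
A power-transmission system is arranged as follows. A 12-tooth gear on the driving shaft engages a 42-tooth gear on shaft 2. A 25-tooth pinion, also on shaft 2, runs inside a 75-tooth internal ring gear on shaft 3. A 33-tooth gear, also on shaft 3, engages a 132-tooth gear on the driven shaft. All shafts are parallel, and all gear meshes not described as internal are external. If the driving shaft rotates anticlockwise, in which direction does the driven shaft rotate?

anticlockwise

the driving shaft → shaft 2: external mesh, 1 reversal → CW.
shaft 2 → shaft 3: internal mesh, same direction → CW.
shaft 3 → the driven shaft: external mesh, 1 reversal → CCW.
2 reversals in total — an even number — so the driven shaft turns the same way as the driving shaft.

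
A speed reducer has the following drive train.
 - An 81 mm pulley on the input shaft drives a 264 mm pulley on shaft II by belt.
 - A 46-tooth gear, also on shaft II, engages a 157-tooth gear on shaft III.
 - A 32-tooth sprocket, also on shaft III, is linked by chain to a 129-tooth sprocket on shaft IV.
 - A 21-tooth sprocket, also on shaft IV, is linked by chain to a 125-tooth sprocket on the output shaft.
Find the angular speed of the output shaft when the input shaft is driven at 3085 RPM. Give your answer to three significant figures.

the input shaft → shaft II (belt, 264/81): 3085 ÷ 3.2593 = 946.53 RPM
shaft II → shaft III (gear mesh, 157/46): 946.53 ÷ 3.413 = 277.33 RPM
shaft III → shaft IV (chain, 129/32): 277.33 ÷ 4.0312 = 68.795 RPM
shaft IV → the output shaft (chain, 125/21): 68.795 ÷ 5.9524 = 11.558 RPM

11.6 RPM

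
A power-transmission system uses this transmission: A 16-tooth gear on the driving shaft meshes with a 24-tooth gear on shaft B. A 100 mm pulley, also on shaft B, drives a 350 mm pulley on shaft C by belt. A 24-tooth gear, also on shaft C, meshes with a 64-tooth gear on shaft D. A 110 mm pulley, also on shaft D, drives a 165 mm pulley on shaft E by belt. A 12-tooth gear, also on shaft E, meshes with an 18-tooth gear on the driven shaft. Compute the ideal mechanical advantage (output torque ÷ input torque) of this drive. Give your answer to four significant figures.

Each stage contributes driven/driver: gear mesh 24/16 = 1.5, belt 350/100 = 3.5, gear mesh 64/24 = 2.6667, belt 165/110 = 1.5, gear mesh 18/12 = 1.5.
Overall: 1.5 × 3.5 × 2.6667 × 1.5 × 1.5 = 31.5.

31.50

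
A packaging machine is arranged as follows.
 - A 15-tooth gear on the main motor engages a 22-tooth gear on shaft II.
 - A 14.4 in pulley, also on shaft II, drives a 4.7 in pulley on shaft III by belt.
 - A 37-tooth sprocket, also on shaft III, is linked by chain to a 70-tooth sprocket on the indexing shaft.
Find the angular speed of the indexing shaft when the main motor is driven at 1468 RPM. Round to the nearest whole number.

1621 RPM

gear mesh 22/15 = 1.4667 → 1468/1.4667 = 1000.9 RPM
belt 4.7/14.4 = 0.32639 → 1000.9/0.32639 = 3066.6 RPM
chain 70/37 = 1.8919 → 3066.6/1.8919 = 1620.9 RPM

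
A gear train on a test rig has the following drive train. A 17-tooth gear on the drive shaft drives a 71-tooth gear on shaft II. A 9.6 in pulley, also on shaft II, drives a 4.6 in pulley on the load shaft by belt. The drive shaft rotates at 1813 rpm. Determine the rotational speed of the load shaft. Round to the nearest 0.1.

905.9 rpm

Gear mesh: ratio = 71/17 = 4.1765, so shaft II turns at 1813 / 4.1765 = 434.1 rpm.
Belt: ratio = 4.6/9.6 = 0.47917, so the load shaft turns at 434.1 / 0.47917 = 905.94 rpm.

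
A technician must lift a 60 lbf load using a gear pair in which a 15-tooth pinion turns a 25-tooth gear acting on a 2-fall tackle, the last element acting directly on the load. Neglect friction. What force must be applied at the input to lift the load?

Gear pair MA = 25/15 = 1.6667.
Block-and-tackle MA = number of supporting rope parts = 2.
Combined ideal MA = 1.6667 × 2 = 3.3333.
Effort = load / MA = 60 / 3.3333 = 18 lbf.

18 lbf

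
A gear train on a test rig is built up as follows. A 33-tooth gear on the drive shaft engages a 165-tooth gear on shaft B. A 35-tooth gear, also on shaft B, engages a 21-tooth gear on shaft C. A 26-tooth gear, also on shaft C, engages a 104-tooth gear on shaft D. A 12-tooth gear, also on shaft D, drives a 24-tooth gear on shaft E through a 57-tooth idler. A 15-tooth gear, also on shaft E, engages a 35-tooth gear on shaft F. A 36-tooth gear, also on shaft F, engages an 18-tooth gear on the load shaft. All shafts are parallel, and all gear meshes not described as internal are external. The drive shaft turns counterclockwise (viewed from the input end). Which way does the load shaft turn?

clockwise

the drive shaft → shaft B: external mesh, 1 reversal → CW.
shaft B → shaft C: external mesh, 1 reversal → CCW.
shaft C → shaft D: external mesh, 1 reversal → CW.
shaft D → shaft E: driver → idler → driven is 2 external meshes, 2 reversals → CW.
shaft E → shaft F: external mesh, 1 reversal → CCW.
shaft F → the load shaft: external mesh, 1 reversal → CW.
7 reversals in total — an odd number — so the load shaft turns opposite to the drive shaft.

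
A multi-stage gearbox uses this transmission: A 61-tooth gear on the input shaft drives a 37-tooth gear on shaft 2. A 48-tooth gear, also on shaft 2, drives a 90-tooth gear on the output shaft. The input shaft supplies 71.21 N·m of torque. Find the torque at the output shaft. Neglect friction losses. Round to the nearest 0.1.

After the gear mesh (37/61): 71.21 × 0.60656 = 43.193 N·m
After the gear mesh (90/48): 43.193 × 1.875 = 80.987 N·m

81.0 N·m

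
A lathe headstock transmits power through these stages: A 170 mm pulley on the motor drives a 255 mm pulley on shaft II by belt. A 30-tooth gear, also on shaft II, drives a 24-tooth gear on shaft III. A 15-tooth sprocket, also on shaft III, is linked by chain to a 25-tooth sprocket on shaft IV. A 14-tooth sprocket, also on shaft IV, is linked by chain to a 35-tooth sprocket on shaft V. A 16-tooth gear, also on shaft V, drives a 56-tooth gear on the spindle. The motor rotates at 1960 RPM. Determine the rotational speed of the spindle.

112 RPM

belt 255/170 = 1.5 → 1960/1.5 = 1306.7 RPM
gear mesh 24/30 = 0.8 → 1306.7/0.8 = 1633.3 RPM
chain 25/15 = 1.6667 → 1633.3/1.6667 = 980 RPM
chain 35/14 = 2.5 → 980/2.5 = 392 RPM
gear mesh 56/16 = 3.5 → 392/3.5 = 112 RPM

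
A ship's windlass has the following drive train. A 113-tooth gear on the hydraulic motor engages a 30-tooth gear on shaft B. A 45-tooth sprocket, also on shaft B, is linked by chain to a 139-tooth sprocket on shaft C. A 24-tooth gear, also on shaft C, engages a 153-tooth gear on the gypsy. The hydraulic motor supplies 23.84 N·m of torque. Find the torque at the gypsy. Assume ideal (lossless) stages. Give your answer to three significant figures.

After the gear mesh (30/113): 23.84 × 0.26549 = 6.3292 N·m
After the chain (139/45): 6.3292 × 3.0889 = 19.55 N·m
After the gear mesh (153/24): 19.55 × 6.375 = 124.63 N·m

125 N·m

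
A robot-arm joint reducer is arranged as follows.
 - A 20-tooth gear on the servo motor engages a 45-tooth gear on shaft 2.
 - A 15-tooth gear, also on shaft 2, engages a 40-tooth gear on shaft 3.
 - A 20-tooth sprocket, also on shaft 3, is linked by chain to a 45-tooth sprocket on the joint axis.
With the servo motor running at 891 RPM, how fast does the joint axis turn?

gear mesh 45/20 = 2.25 → 891/2.25 = 396 RPM
gear mesh 40/15 = 2.6667 → 396/2.6667 = 148.5 RPM
chain 45/20 = 2.25 → 148.5/2.25 = 66 RPM

66 RPM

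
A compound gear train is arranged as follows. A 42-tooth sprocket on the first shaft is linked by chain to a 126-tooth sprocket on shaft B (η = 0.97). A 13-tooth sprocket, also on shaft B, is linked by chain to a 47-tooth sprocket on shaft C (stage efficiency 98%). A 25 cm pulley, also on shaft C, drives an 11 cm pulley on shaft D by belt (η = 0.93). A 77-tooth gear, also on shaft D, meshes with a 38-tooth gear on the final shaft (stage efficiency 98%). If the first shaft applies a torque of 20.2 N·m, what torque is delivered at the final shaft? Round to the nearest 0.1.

41.2 N·m

After the chain (126/42): 20.2 × 3 × 0.97 = 58.782 N·m
After the chain (47/13): 58.782 × 3.6154 × 0.98 = 208.27 N·m
After the belt (11/25): 208.27 × 0.44 × 0.93 = 85.224 N·m
After the gear mesh (38/77): 85.224 × 0.49351 × 0.98 = 41.217 N·m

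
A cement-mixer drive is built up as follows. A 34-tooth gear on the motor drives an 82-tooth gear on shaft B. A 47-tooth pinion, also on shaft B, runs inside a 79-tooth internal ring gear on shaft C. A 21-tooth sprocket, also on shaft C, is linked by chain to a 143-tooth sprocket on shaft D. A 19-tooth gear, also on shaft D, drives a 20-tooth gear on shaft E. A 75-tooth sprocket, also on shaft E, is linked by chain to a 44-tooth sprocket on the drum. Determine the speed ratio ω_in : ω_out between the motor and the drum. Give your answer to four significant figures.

17.05

Each stage contributes driven/driver: gear mesh 82/34 = 2.4118, internal gear 79/47 = 1.6809, chain 143/21 = 6.8095, gear mesh 20/19 = 1.0526, chain 44/75 = 0.58667.
Overall: 2.4118 × 1.6809 × 6.8095 × 1.0526 × 0.58667 = 17.047.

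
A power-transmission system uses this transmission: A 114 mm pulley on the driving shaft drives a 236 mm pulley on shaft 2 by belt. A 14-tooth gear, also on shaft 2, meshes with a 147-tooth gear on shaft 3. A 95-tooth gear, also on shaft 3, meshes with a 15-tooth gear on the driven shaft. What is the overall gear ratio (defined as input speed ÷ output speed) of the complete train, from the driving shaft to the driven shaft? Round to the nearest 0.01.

Each stage contributes driven/driver: belt 236/114 = 2.0702, gear mesh 147/14 = 10.5, gear mesh 15/95 = 0.15789.
Overall: 2.0702 × 10.5 × 0.15789 = 3.4321.

3.43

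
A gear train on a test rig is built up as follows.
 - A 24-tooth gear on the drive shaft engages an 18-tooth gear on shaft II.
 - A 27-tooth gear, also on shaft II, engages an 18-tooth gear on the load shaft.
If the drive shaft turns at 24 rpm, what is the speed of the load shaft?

gear mesh 18/24 = 0.75 → 24/0.75 = 32 rpm
gear mesh 18/27 = 0.66667 → 32/0.66667 = 48 rpm

48 rpm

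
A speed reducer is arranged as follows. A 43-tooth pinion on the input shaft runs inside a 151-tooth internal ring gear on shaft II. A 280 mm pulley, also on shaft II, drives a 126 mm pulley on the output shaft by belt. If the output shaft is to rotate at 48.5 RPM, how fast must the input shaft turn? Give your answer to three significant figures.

76.6 RPM

Overall ratio R = 3.5116 × 0.45 = 1.5802.
Required input speed = output speed × R = 48.5 × 1.5802 = 76.641 RPM.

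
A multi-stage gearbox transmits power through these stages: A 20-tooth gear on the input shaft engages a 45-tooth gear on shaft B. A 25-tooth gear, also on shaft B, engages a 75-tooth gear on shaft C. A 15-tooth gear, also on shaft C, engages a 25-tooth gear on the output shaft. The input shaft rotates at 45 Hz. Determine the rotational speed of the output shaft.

4 Hz

Gear mesh: ratio = 45/20 = 2.25, so shaft B turns at 45 / 2.25 = 20 Hz.
Gear mesh: ratio = 75/25 = 3, so shaft C turns at 20 / 3 = 6.6667 Hz.
Gear mesh: ratio = 25/15 = 1.6667, so the output shaft turns at 6.6667 / 1.6667 = 4 Hz.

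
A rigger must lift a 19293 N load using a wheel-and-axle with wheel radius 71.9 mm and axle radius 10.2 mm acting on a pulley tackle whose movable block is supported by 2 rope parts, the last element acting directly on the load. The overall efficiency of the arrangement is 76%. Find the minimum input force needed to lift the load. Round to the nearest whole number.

Wheel-and-axle MA = R/r = 71.9/10.2 = 7.049.
Block-and-tackle MA = number of supporting rope parts = 2.
Combined ideal MA = 7.049 × 2 = 14.098.
Actual MA = 14.098 × 0.76 = 10.715.
Effort = load / actual MA = 19293 / 10.715 = 1800.6 N.

1801 N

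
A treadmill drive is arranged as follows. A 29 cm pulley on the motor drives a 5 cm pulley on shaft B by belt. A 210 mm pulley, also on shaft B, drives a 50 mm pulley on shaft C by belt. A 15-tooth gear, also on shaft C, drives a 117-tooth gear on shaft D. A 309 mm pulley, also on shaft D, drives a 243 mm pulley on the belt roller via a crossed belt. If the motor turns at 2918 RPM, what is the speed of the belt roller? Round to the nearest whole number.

11588 RPM

Belt: ratio = 5/29 = 0.17241, so shaft B turns at 2918 / 0.17241 = 16924 RPM.
Belt: ratio = 50/210 = 0.2381, so shaft C turns at 16924 / 0.2381 = 71082 RPM.
Gear mesh: ratio = 117/15 = 7.8, so shaft D turns at 71082 / 7.8 = 9113.1 RPM.
Belt: ratio = 243/309 = 0.78641, so the belt roller turns at 9113.1 / 0.78641 = 11588 RPM.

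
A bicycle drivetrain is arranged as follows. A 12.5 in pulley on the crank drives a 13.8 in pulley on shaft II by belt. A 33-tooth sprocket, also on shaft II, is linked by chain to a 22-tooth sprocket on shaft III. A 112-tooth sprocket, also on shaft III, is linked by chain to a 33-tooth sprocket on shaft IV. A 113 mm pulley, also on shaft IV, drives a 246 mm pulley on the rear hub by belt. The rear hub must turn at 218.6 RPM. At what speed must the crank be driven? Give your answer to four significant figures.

Overall ratio R = 1.104 × 0.66667 × 0.29464 × 2.177 = 0.4721.
Required input speed = output speed × R = 218.6 × 0.4721 = 103.2 RPM.

103.2 RPM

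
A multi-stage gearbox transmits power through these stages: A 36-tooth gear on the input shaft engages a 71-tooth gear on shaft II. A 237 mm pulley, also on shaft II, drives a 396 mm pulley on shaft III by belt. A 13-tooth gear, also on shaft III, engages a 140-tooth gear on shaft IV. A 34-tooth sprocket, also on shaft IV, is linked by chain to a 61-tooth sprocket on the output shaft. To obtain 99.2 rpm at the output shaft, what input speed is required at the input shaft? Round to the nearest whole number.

Overall ratio R = 1.9722 × 1.6709 × 10.769 × 1.7941 = 63.671.
Required input speed = output speed × R = 99.2 × 63.671 = 6316.1 rpm.

6316 rpm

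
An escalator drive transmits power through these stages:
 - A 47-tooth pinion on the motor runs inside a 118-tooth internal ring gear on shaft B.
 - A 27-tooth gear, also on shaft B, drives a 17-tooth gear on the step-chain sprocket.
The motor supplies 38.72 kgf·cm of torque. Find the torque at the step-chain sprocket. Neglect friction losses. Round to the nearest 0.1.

internal gear 118/47 = 2.5106 → τ = 38.72·2.5106 = 97.212 kgf·cm
gear mesh 17/27 = 0.62963 → τ = 97.212·0.62963 = 61.208 kgf·cm

61.2 kgf·cm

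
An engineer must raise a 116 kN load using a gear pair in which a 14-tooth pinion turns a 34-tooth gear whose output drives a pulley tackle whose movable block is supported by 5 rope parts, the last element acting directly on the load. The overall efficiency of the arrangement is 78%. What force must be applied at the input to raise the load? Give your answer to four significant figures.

Gear pair MA = 34/14 = 2.4286.
Block-and-tackle MA = number of supporting rope parts = 5.
Combined ideal MA = 2.4286 × 5 = 12.143.
Actual MA = 12.143 × 0.78 = 9.4714.
Effort = load / actual MA = 116 / 9.4714 = 12.247 kN.

12.25 kN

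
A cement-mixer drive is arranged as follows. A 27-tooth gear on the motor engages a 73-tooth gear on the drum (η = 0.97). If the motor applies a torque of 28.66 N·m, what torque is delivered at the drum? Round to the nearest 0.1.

After the gear mesh (73/27): 28.66 × 2.7037 × 0.97 = 75.164 N·m

75.2 N·m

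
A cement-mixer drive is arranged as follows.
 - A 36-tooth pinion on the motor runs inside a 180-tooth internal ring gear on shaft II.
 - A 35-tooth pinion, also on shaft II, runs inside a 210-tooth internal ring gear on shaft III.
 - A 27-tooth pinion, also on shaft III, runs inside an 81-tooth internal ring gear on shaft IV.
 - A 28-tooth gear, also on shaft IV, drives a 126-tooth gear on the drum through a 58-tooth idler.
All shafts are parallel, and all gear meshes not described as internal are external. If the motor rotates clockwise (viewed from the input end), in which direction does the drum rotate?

the motor → shaft II: internal mesh, same direction → CW.
shaft II → shaft III: internal mesh, same direction → CW.
shaft III → shaft IV: internal mesh, same direction → CW.
shaft IV → the drum: driver → idler → driven is 2 external meshes, 2 reversals → CW.
2 reversals in total — an even number — so the drum turns the same way as the motor.

clockwise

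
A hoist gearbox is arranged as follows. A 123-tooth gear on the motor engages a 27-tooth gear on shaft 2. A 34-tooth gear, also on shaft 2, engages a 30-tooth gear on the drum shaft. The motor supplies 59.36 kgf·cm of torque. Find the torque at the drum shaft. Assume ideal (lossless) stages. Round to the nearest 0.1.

Gear mesh: ratio = 27/123 = 0.21951; torque at shaft 2 = 59.36 × 0.21951 = 13.03 kgf·cm.
Gear mesh: ratio = 30/34 = 0.88235; torque at the drum shaft = 13.03 × 0.88235 = 11.497 kgf·cm.

11.5 kgf·cm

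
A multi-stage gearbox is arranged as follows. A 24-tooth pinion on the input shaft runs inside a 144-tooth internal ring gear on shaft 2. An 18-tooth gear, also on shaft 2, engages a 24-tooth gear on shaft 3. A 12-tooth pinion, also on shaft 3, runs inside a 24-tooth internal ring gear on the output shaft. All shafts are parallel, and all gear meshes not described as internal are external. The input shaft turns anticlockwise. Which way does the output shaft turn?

clockwise

the input shaft → shaft 2: internal mesh, same direction → CCW.
shaft 2 → shaft 3: external mesh, 1 reversal → CW.
shaft 3 → the output shaft: internal mesh, same direction → CW.
1 reversal in total — an odd number — so the output shaft turns opposite to the input shaft.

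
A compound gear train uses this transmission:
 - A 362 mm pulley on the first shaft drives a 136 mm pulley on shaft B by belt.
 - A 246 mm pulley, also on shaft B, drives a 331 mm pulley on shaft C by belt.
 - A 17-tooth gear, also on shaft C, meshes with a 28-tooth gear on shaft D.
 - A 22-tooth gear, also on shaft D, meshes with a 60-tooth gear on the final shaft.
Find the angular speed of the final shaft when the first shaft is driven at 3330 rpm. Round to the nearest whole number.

Belt: ratio = 136/362 = 0.37569, so shaft B turns at 3330 / 0.37569 = 8863.7 rpm.
Belt: ratio = 331/246 = 1.3455, so shaft C turns at 8863.7 / 1.3455 = 6587.5 rpm.
Gear mesh: ratio = 28/17 = 1.6471, so shaft D turns at 6587.5 / 1.6471 = 3999.6 rpm.
Gear mesh: ratio = 60/22 = 2.7273, so the final shaft turns at 3999.6 / 2.7273 = 1466.5 rpm.

1467 rpm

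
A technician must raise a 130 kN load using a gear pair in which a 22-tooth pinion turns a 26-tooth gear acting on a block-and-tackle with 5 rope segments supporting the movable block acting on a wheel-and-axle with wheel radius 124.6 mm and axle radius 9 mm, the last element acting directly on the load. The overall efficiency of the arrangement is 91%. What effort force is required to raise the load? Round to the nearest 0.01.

Gear pair MA = 26/22 = 1.1818.
Block-and-tackle MA = number of supporting rope parts = 5.
Wheel-and-axle MA = R/r = 124.6/9 = 13.844.
Combined ideal MA = 1.1818 × 5 × 13.844 = 81.808.
Actual MA = 81.808 × 0.91 = 74.445.
Effort = load / actual MA = 130 / 74.445 = 1.7462 kN.

1.75 kN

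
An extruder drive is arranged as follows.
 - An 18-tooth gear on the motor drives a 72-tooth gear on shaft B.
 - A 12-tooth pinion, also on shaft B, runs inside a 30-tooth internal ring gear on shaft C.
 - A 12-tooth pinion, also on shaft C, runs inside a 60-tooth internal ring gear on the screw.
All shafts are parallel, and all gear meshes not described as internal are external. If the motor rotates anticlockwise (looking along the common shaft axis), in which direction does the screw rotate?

the motor → shaft B: external mesh, 1 reversal → CW.
shaft B → shaft C: internal mesh, same direction → CW.
shaft C → the screw: internal mesh, same direction → CW.
1 reversal in total — an odd number — so the screw turns opposite to the motor.

clockwise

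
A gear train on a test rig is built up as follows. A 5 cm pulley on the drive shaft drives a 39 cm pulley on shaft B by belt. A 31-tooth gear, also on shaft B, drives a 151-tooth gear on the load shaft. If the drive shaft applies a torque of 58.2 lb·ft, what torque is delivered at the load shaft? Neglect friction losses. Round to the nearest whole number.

After the belt (39/5): 58.2 × 7.8 = 453.96 lb·ft
After the gear mesh (151/31): 453.96 × 4.871 = 2211.2 lb·ft

2211 lb·ft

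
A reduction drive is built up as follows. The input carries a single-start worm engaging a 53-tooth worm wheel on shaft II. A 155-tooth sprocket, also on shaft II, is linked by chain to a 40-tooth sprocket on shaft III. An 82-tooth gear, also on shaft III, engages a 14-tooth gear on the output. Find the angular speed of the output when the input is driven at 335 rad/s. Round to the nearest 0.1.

143.5 rad/s

the input → shaft II (worm, 53/1): 335 ÷ 53 = 6.3208 rad/s
shaft II → shaft III (chain, 40/155): 6.3208 ÷ 0.25806 = 24.493 rad/s
shaft III → the output (gear mesh, 14/82): 24.493 ÷ 0.17073 = 143.46 rad/s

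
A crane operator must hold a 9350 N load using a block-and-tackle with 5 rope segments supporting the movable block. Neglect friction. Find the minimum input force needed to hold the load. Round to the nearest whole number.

Block-and-tackle MA = number of supporting rope parts = 5.
Effort = load / MA = 9350 / 5 = 1870 N.

1870 N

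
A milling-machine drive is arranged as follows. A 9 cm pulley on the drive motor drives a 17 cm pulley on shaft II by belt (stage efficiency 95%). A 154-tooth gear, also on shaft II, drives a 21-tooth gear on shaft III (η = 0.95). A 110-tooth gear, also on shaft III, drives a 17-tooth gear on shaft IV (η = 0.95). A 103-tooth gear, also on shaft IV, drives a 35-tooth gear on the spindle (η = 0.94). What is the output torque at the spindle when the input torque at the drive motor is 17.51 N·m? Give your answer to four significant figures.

0.1909 N·m

After the belt (17/9): 17.51 × 1.8889 × 0.95 = 31.421 N·m
After the gear mesh (21/154): 31.421 × 0.13636 × 0.95 = 4.0704 N·m
After the gear mesh (17/110): 4.0704 × 0.15455 × 0.95 = 0.59761 N·m
After the gear mesh (35/103): 0.59761 × 0.33981 × 0.94 = 0.19089 N·m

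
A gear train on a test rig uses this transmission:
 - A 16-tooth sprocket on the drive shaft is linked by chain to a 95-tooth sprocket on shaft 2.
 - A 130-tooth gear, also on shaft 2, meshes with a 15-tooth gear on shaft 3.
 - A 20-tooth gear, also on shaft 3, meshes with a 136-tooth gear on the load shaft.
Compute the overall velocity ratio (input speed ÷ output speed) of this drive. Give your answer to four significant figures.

Each stage contributes driven/driver: chain 95/16 = 5.9375, gear mesh 15/130 = 0.11538, gear mesh 136/20 = 6.8.
Overall: 5.9375 × 0.11538 × 6.8 = 4.6587.

4.659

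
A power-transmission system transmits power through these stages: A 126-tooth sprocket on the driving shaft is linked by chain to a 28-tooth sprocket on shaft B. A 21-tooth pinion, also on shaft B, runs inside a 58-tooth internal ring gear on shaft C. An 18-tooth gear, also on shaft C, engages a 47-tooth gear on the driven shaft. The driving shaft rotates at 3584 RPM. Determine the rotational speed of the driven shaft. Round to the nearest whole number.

the driving shaft → shaft B (chain, 28/126): 3584 ÷ 0.22222 = 16128 RPM
shaft B → shaft C (internal gear, 58/21): 16128 ÷ 2.7619 = 5839.4 RPM
shaft C → the driven shaft (gear mesh, 47/18): 5839.4 ÷ 2.6111 = 2236.4 RPM

2236 RPM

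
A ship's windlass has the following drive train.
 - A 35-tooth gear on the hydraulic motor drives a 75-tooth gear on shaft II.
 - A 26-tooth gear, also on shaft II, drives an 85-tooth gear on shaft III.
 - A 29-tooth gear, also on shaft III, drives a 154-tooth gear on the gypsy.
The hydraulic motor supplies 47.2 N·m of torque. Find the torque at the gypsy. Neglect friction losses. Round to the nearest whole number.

1756 N·m

After the gear mesh (75/35): 47.2 × 2.1429 = 101.14 N·m
After the gear mesh (85/26): 101.14 × 3.2692 = 330.66 N·m
After the gear mesh (154/29): 330.66 × 5.3103 = 1755.9 N·m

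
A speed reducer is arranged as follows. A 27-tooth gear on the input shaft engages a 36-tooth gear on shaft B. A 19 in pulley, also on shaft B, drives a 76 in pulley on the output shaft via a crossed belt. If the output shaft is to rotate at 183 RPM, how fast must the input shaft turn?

976 RPM

Overall ratio R = 1.3333 × 4 = 5.3333.
Required input speed = output speed × R = 183 × 5.3333 = 976 RPM.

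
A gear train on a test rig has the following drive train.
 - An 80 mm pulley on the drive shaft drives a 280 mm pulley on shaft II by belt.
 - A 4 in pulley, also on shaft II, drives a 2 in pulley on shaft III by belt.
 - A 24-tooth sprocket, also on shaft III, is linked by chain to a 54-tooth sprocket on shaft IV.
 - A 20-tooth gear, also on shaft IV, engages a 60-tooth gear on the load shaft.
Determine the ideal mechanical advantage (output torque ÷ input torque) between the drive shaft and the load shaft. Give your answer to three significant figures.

11.8

Each stage contributes driven/driver: belt 280/80 = 3.5, belt 2/4 = 0.5, chain 54/24 = 2.25, gear mesh 60/20 = 3.
Overall: 3.5 × 0.5 × 2.25 × 3 = 11.812.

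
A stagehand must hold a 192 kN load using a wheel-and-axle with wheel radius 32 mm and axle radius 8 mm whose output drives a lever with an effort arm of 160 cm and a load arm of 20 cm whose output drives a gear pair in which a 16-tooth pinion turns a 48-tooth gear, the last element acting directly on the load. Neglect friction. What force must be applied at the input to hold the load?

Wheel-and-axle MA = R/r = 32/8 = 4.
Lever MA = effort arm / load arm = 160/20 = 8.
Gear pair MA = 48/16 = 3.
Combined ideal MA = 4 × 8 × 3 = 96.
Effort = load / MA = 192 / 96 = 2 kN.

2 kN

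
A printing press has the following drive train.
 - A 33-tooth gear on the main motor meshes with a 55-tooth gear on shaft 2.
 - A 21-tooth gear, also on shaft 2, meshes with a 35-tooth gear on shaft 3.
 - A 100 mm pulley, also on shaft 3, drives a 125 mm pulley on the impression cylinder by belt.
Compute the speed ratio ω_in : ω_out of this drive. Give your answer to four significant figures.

3.472

Each stage contributes driven/driver: gear mesh 55/33 = 1.6667, gear mesh 35/21 = 1.6667, belt 125/100 = 1.25.
Overall: 1.6667 × 1.6667 × 1.25 = 3.4722.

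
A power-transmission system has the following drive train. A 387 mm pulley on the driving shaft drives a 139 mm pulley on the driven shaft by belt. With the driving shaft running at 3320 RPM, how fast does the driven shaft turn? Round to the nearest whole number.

9243 RPM

Belt: ratio = 139/387 = 0.35917, so the driven shaft turns at 3320 / 0.35917 = 9243.5 RPM.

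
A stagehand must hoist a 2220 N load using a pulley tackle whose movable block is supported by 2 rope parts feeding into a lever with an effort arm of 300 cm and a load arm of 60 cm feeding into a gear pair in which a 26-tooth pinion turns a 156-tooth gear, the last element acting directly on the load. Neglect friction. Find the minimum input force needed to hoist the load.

Block-and-tackle MA = number of supporting rope parts = 2.
Lever MA = effort arm / load arm = 300/60 = 5.
Gear pair MA = 156/26 = 6.
Combined ideal MA = 2 × 5 × 6 = 60.
Effort = load / MA = 2220 / 60 = 37 N.

37 N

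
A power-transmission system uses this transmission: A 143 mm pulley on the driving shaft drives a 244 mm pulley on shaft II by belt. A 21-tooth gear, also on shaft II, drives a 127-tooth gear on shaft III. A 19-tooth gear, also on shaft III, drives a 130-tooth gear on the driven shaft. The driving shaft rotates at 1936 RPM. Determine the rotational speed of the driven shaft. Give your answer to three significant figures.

the driving shaft → shaft II (belt, 244/143): 1936 ÷ 1.7063 = 1134.6 RPM
shaft II → shaft III (gear mesh, 127/21): 1134.6 ÷ 6.0476 = 187.61 RPM
shaft III → the driven shaft (gear mesh, 130/19): 187.61 ÷ 6.8421 = 27.421 RPM

27.4 RPM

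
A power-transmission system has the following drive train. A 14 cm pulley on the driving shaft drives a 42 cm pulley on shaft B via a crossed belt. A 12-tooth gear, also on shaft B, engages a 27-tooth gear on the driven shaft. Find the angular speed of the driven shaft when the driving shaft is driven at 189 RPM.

the driving shaft → shaft B (belt, 42/14): 189 ÷ 3 = 63 RPM
shaft B → the driven shaft (gear mesh, 27/12): 63 ÷ 2.25 = 28 RPM

28 RPM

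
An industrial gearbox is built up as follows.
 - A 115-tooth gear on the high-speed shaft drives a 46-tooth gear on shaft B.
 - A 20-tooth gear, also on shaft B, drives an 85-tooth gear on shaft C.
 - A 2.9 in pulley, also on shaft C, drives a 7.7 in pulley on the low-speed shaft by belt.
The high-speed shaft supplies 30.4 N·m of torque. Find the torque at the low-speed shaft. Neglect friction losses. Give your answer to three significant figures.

137 N·m

After the gear mesh (46/115): 30.4 × 0.4 = 12.16 N·m
After the gear mesh (85/20): 12.16 × 4.25 = 51.68 N·m
After the belt (7.7/2.9): 51.68 × 2.6552 = 137.22 N·m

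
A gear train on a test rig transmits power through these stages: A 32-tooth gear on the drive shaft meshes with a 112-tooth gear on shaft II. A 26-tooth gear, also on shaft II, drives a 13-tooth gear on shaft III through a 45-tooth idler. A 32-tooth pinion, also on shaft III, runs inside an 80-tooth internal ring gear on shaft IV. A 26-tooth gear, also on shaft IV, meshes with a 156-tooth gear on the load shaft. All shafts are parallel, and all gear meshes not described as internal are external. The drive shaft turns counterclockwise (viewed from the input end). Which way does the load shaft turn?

counterclockwise

the drive shaft → shaft II: external mesh, 1 reversal → CW.
shaft II → shaft III: driver → idler → driven is 2 external meshes, 2 reversals → CW.
shaft III → shaft IV: internal mesh, same direction → CW.
shaft IV → the load shaft: external mesh, 1 reversal → CCW.
4 reversals in total — an even number — so the load shaft turns the same way as the drive shaft.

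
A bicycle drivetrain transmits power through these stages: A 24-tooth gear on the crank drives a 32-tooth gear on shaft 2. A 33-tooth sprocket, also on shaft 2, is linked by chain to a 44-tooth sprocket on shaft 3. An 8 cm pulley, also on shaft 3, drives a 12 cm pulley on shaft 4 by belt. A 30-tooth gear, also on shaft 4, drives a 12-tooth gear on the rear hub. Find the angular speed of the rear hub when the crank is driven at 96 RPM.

90 RPM

the crank → shaft 2 (gear mesh, 32/24): 96 ÷ 1.3333 = 72 RPM
shaft 2 → shaft 3 (chain, 44/33): 72 ÷ 1.3333 = 54 RPM
shaft 3 → shaft 4 (belt, 12/8): 54 ÷ 1.5 = 36 RPM
shaft 4 → the rear hub (gear mesh, 12/30): 36 ÷ 0.4 = 90 RPM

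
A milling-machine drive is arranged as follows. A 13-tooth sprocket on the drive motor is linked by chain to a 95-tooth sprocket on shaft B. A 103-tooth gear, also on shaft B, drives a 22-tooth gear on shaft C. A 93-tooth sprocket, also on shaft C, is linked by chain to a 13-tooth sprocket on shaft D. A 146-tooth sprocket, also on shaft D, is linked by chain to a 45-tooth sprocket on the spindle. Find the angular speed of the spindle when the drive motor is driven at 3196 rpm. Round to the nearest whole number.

47525 rpm

Chain: ratio = 95/13 = 7.3077, so shaft B turns at 3196 / 7.3077 = 437.35 rpm.
Gear mesh: ratio = 22/103 = 0.21359, so shaft C turns at 437.35 / 0.21359 = 2047.6 rpm.
Chain: ratio = 13/93 = 0.13978, so shaft D turns at 2047.6 / 0.13978 = 14648 rpm.
Chain: ratio = 45/146 = 0.30822, so the spindle turns at 14648 / 0.30822 = 47525 rpm.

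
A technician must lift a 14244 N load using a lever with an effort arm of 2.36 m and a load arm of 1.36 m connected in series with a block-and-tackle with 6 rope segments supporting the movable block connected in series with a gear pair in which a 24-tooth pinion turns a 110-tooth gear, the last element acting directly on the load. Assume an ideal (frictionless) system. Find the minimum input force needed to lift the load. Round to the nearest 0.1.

Lever MA = effort arm / load arm = 2.36/1.36 = 1.7353.
Block-and-tackle MA = number of supporting rope parts = 6.
Gear pair MA = 110/24 = 4.5833.
Combined ideal MA = 1.7353 × 6 × 4.5833 = 47.721.
Effort = load / MA = 14244 / 47.721 = 298.49 N.

298.5 N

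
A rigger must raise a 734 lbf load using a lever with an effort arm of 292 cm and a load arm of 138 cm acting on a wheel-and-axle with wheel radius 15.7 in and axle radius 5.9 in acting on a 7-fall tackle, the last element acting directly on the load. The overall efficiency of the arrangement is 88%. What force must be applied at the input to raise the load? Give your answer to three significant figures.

Lever MA = effort arm / load arm = 292/138 = 2.1159.
Wheel-and-axle MA = R/r = 15.7/5.9 = 2.661.
Block-and-tackle MA = number of supporting rope parts = 7.
Combined ideal MA = 2.1159 × 2.661 × 7 = 39.414.
Actual MA = 39.414 × 0.88 = 34.684.
Effort = load / actual MA = 734 / 34.684 = 21.162 lbf.

21.2 lbf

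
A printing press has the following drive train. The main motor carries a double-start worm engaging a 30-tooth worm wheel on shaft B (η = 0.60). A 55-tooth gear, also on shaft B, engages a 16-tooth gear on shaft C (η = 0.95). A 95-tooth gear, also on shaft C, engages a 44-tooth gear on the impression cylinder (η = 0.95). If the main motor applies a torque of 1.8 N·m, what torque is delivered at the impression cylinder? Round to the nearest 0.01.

1.97 N·m

worm 30/2 = 15 → τ = 1.8·15·0.60 = 16.2 N·m
gear mesh 16/55 = 0.29091 → τ = 16.2·0.29091·0.95 = 4.4771 N·m
gear mesh 44/95 = 0.46316 → τ = 4.4771·0.46316·0.95 = 1.9699 N·m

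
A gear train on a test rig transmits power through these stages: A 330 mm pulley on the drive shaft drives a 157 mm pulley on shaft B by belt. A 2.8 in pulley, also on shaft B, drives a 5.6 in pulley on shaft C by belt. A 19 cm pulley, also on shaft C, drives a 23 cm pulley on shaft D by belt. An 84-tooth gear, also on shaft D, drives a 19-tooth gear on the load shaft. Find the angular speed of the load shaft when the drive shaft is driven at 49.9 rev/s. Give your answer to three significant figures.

192 rev/s

the drive shaft → shaft B (belt, 157/330): 49.9 ÷ 0.47576 = 104.89 rev/s
shaft B → shaft C (belt, 5.6/2.8): 104.89 ÷ 2 = 52.443 rev/s
shaft C → shaft D (belt, 23/19): 52.443 ÷ 1.2105 = 43.322 rev/s
shaft D → the load shaft (gear mesh, 19/84): 43.322 ÷ 0.22619 = 191.53 rev/s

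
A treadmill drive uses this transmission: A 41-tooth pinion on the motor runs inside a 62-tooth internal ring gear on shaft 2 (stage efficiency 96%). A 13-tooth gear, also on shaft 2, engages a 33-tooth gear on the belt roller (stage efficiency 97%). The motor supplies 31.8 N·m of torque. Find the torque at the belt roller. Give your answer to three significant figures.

Internal gear: ratio = 62/41 = 1.5122; torque at shaft 2 = 31.8 × 1.5122 × 0.96 = 46.164 N·m.
Gear mesh: ratio = 33/13 = 2.5385; torque at the belt roller = 46.164 × 2.5385 × 0.97 = 113.67 N·m.

114 N·m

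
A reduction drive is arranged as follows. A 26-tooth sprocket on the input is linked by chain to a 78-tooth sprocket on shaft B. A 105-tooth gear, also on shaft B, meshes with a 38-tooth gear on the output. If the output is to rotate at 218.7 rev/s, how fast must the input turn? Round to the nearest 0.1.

237.4 rev/s

Overall ratio R = 3 × 0.3619 = 1.0857.
Required input speed = output speed × R = 218.7 × 1.0857 = 237.45 rev/s.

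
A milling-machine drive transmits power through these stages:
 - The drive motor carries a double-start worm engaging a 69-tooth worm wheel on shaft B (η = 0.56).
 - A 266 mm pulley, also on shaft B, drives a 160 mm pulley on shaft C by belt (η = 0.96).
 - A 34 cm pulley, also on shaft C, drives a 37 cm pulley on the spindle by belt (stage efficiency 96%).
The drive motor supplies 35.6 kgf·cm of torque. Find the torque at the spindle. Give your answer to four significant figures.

Worm: ratio = 69/2 = 34.5; torque at shaft B = 35.6 × 34.5 × 0.56 = 687.79 kgf·cm.
Belt: ratio = 160/266 = 0.6015; torque at shaft C = 687.79 × 0.6015 × 0.96 = 397.16 kgf·cm.
Belt: ratio = 37/34 = 1.0882; torque at the spindle = 397.16 × 1.0882 × 0.96 = 414.92 kgf·cm.

414.9 kgf·cm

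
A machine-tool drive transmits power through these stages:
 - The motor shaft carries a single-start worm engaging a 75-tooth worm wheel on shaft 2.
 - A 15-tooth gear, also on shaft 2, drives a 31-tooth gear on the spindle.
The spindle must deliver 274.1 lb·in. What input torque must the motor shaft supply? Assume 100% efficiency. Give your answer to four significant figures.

Overall ratio R = 75 × 2.0667 = 155.
Input torque = output torque / R = 274.1 / 155 = 1.7684 lb·in.

1.768 lb·in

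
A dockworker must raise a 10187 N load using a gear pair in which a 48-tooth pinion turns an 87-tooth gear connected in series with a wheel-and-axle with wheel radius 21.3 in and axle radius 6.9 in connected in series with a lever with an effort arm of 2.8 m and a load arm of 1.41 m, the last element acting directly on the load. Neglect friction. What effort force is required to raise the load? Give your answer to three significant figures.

Gear pair MA = 87/48 = 1.8125.
Wheel-and-axle MA = R/r = 21.3/6.9 = 3.087.
Lever MA = effort arm / load arm = 2.8/1.41 = 1.9858.
Combined ideal MA = 1.8125 × 3.087 × 1.9858 = 11.111.
Effort = load / MA = 10187 / 11.111 = 916.85 N.

917 N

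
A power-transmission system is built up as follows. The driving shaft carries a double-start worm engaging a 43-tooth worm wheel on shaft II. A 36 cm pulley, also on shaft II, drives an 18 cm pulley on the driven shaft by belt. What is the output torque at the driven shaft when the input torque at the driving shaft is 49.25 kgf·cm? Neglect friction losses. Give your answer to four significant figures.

Worm: ratio = 43/2 = 21.5; torque at shaft II = 49.25 × 21.5 = 1058.9 kgf·cm.
Belt: ratio = 18/36 = 0.5; torque at the driven shaft = 1058.9 × 0.5 = 529.44 kgf·cm.

529.4 kgf·cm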